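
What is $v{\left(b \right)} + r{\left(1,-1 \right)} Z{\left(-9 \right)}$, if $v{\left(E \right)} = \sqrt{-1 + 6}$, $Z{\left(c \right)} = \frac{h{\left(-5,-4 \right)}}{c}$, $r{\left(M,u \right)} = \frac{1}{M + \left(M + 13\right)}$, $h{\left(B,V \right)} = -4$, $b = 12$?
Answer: $\frac{4}{135} + \sqrt{5} \approx 2.2657$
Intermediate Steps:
$r{\left(M,u \right)} = \frac{1}{13 + 2 M}$ ($r{\left(M,u \right)} = \frac{1}{M + \left(13 + M\right)} = \frac{1}{13 + 2 M}$)
$Z{\left(c \right)} = - \frac{4}{c}$
$v{\left(E \right)} = \sqrt{5}$
$v{\left(b \right)} + r{\left(1,-1 \right)} Z{\left(-9 \right)} = \sqrt{5} + \frac{\left(-4\right) \frac{1}{-9}}{13 + 2 \cdot 1} = \sqrt{5} + \frac{\left(-4\right) \left(- \frac{1}{9}\right)}{13 + 2} = \sqrt{5} + \frac{1}{15} \cdot \frac{4}{9} = \sqrt{5} + \frac{4}{135} = \frac{4}{135} + \sqrt{5}$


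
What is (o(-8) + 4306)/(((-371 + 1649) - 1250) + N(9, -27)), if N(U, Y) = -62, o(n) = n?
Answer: -2149/17 ≈ -126.41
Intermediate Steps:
(o(-8) + 4306)/(((-371 + 1649) - 1250) + N(9, -27)) = (-8 + 4306)/(((-371 + 1649) - 1250) - 62) = 4298/((1278 - 1250) - 62) = 4298/(28 - 62) = 4298/(-34) = 4298*(-1/34) = -2149/17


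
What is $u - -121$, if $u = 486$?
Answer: $607$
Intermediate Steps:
$u - -121 = 486 - -121 = 486 + 121 = 607$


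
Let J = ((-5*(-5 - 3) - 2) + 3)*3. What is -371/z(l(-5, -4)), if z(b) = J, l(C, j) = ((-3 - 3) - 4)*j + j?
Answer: -371/123 ≈ -3.0163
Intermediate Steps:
l(C, j) = -9*j (l(C, j) = (-6 - 4)*j + j = -10*j + j = -9*j)
J = 123 (J = ((-5*(-8) - 2) + 3)*3 = ((40 - 2) + 3)*3 = (38 + 3)*3 = 41*3 = 123)
z(b) = 123
-371/z(l(-5, -4)) = -371/123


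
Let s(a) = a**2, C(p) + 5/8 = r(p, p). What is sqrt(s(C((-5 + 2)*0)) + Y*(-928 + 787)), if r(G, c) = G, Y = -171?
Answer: sqrt(1543129)/8 ≈ 155.28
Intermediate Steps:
C(p) = -5/8 + p
sqrt(s(C((-5 + 2)*0)) + Y*(-928 + 787)) = sqrt((-5/8 + (-5 + 2)*0)**2 - 171*(-928 + 787)) = sqrt((-5/8 - 3*0)**2 - 171*(-141)) = sqrt((-5/8 + 0)**2 + 24111) = sqrt((-5/8)**2 + 24111) = sqrt(25/64 + 24111) = sqrt(1543129/64) = sqrt(1543129)/8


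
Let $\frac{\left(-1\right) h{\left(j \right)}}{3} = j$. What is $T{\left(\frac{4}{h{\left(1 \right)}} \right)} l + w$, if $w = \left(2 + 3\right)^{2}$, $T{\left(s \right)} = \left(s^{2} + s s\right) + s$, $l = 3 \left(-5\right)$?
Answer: $- \frac{25}{3} \approx -8.3333$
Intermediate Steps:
$h{\left(j \right)} = - 3 j$
$l = -15$
$T{\left(s \right)} = s + 2 s^{2}$ ($T{\left(s \right)} = \left(s^{2} + s^{2}\right) + s = 2 s^{2} + s = s + 2 s^{2}$)
$w = 25$ ($w = 5^{2} = 25$)
$T{\left(\frac{4}{h{\left(1 \right)}} \right)} l + w = \frac{4}{\left(-3\right) 1} \left(1 + 2 \frac{4}{\left(-3\right) 1}\right) \left(-15\right) + 25 = \frac{4}{-3} \left(1 + 2 \frac{4}{-3}\right) \left(-15\right) + 25 = 4 \left(- \frac{1}{3}\right) \left(1 + 2 \cdot 4 \left(- \frac{1}{3}\right)\right) \left(-15\right) + 25 = - \frac{4 \left(1 + 2 \left(- \frac{4}{3}\right)\right)}{3} \left(-15\right) + 25 = - \frac{4 \left(1 - \frac{8}{3}\right)}{3} \left(-15\right) + 25 = \left(- \frac{4}{3}\right) \left(- \frac{5}{3}\right) \left(-15\right) + 25 = \frac{20}{9} \left(-15\right) + 25 = - \frac{100}{3} + 25 = - \frac{25}{3}$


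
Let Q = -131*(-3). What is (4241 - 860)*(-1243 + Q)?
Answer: -2873850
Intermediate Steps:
Q = 393
(4241 - 860)*(-1243 + Q) = (4241 - 860)*(-1243 + 393) = 3381*(-850) = -2873850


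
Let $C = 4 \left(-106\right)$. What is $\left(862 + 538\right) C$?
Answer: $-593600$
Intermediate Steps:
$C = -424$
$\left(862 + 538\right) C = \left(862 + 538\right) \left(-424\right) = 1400 \left(-424\right) = -593600$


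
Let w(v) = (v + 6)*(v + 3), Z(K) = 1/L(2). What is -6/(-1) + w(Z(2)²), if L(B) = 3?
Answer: 2026/81 ≈ 25.012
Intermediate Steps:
Z(K) = ⅓ (Z(K) = 1/3 = ⅓)
w(v) = (3 + v)*(6 + v) (w(v) = (6 + v)*(3 + v) = (3 + v)*(6 + v))
-6/(-1) + w(Z(2)²) = -6/(-1) + (18 + ((⅓)²)² + 9*(⅓)²) = -1*(-6) + (18 + (⅑)² + 9*(⅑)) = 6 + (18 + 1/81 + 1) = 6 + 1540/81 = 2026/81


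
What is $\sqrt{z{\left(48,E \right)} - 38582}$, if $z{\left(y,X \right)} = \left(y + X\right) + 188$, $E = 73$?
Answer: $i \sqrt{38273} \approx 195.63 i$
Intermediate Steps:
$z{\left(y,X \right)} = 188 + X + y$ ($z{\left(y,X \right)} = \left(X + y\right) + 188 = 188 + X + y$)
$\sqrt{z{\left(48,E \right)} - 38582} = \sqrt{\left(188 + 73 + 48\right) - 38582} = \sqrt{309 - 38582} = \sqrt{-38273} = i \sqrt{38273}$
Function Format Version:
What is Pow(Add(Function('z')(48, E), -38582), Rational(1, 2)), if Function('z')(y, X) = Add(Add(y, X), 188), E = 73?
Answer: Mul(I, Pow(38273, Rational(1, 2))) ≈ Mul(195.63, I)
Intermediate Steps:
Function('z')(y, X) = Add(188, X, y) (Function('z')(y, X) = Add(Add(X, y), 188) = Add(188, X, y))
Pow(Add(Function('z')(48, E), -38582), Rational(1, 2)) = Pow(Add(Add(188, 73, 48), -38582), Rational(1, 2)) = Pow(Add(309, -38582), Rational(1, 2)) = Pow(-38273, Rational(1, 2)) = Mul(I, Pow(38273, Rational(1, 2)))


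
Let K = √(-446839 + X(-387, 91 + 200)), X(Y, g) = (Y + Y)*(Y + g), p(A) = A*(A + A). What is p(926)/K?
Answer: -1714952*I*√372535/372535 ≈ -2809.8*I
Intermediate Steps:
p(A) = 2*A² (p(A) = A*(2*A) = 2*A²)
X(Y, g) = 2*Y*(Y + g) (X(Y, g) = (2*Y)*(Y + g) = 2*Y*(Y + g))
K = I*√372535 (K = √(-446839 + 2*(-387)*(-387 + (91 + 200))) = √(-446839 + 2*(-387)*(-387 + 291)) = √(-446839 + 2*(-387)*(-96)) = √(-446839 + 74304) = √(-372535) = I*√372535 ≈ 610.36*I)
p(926)/K = (2*926²)/((I*√372535)) = (2*857476)*(-I*√372535/372535) = 1714952*(-I*√372535/372535) = -1714952*I*√372535/372535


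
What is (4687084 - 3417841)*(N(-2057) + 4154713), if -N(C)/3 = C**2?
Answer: -10838109131262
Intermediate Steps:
N(C) = -3*C**2
(4687084 - 3417841)*(N(-2057) + 4154713) = (4687084 - 3417841)*(-3*(-2057)**2 + 4154713) = 1269243*(-3*4231249 + 4154713) = 1269243*(-12693747 + 4154713) = 1269243*(-8539034) = -10838109131262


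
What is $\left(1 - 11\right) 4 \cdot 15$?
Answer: $-600$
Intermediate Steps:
$\left(1 - 11\right) 4 \cdot 15 = \left(-10\right) 4 \cdot 15 = \left(-40\right) 15 = -600$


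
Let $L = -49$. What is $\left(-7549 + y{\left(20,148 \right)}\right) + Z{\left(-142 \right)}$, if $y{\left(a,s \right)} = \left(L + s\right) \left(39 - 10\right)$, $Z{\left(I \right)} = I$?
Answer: $-4820$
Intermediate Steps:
$y{\left(a,s \right)} = -1421 + 29 s$ ($y{\left(a,s \right)} = \left(-49 + s\right) \left(39 - 10\right) = \left(-49 + s\right) 29 = -1421 + 29 s$)
$\left(-7549 + y{\left(20,148 \right)}\right) + Z{\left(-142 \right)} = \left(-7549 + \left(-1421 + 29 \cdot 148\right)\right) - 142 = \left(-7549 + \left(-1421 + 4292\right)\right) - 142 = \left(-7549 + 2871\right) - 142 = -4678 - 142 = -4820$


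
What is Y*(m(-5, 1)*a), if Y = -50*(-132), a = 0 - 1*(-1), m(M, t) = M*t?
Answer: -33000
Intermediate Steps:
a = 1 (a = 0 + 1 = 1)
Y = 6600
Y*(m(-5, 1)*a) = 6600*(-5*1*1) = 6600*(-5*1) = 6600*(-5) = -33000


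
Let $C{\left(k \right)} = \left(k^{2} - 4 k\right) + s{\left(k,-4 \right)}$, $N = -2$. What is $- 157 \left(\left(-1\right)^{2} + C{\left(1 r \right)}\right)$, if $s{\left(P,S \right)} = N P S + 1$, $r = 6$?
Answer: $-9734$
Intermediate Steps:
$s{\left(P,S \right)} = 1 - 2 P S$ ($s{\left(P,S \right)} = - 2 P S + 1 = 1 - 2 P S$)
$C{\left(k \right)} = 1 + k^{2} + 4 k$ ($C{\left(k \right)} = \left(k^{2} - 4 k\right) - \left(-1 + 2 k \left(-4\right)\right) = \left(k^{2} - 4 k\right) + \left(1 + 8 k\right) = 1 + k^{2} + 4 k$)
$- 157 \left(\left(-1\right)^{2} + C{\left(1 r \right)}\right) = - 157 \left(\left(-1\right)^{2} + \left(1 + \left(1 \cdot 6\right)^{2} + 4 \cdot 1 \cdot 6\right)\right) = - 157 \left(1 + \left(1 + 6^{2} + 4 \cdot 6\right)\right) = - 157 \left(1 + \left(1 + 36 + 24\right)\right) = - 157 \left(1 + 61\right) = \left(-157\right) 62 = -9734$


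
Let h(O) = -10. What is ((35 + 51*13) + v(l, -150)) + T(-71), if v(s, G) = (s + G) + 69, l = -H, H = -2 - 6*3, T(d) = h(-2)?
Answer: 627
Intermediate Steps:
T(d) = -10
H = -20 (H = -2 - 18 = -20)
l = 20 (l = -1*(-20) = 20)
v(s, G) = 69 + G + s (v(s, G) = (G + s) + 69 = 69 + G + s)
((35 + 51*13) + v(l, -150)) + T(-71) = ((35 + 51*13) + (69 - 150 + 20)) - 10 = ((35 + 663) - 61) - 10 = (698 - 61) - 10 = 637 - 10 = 627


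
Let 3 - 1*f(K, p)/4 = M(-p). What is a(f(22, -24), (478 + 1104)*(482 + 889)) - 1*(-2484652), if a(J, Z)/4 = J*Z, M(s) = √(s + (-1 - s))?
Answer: 106592908 - 34702752*I ≈ 1.0659e+8 - 3.4703e+7*I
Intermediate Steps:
M(s) = I (M(s) = √(-1) = I)
f(K, p) = 12 - 4*I
a(J, Z) = 4*J*Z (a(J, Z) = 4*(J*Z) = 4*J*Z)
a(f(22, -24), (478 + 1104)*(482 + 889)) - 1*(-2484652) = 4*(12 - 4*I)*((478 + 1104)*(482 + 889)) - 1*(-2484652) = 4*(12 - 4*I)*(1582*1371) + 2484652 = 4*(12 - 4*I)*2168922 + 2484652 = (104108256 - 34702752*I) + 2484652 = 106592908 - 34702752*I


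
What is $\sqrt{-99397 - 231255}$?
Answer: $14 i \sqrt{1687} \approx 575.02 i$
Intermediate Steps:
$\sqrt{-99397 - 231255} = \sqrt{-330652} = 14 i \sqrt{1687}$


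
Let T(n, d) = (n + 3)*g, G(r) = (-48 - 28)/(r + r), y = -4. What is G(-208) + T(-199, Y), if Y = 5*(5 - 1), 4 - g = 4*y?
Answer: -407661/104 ≈ -3919.8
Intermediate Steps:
g = 20 (g = 4 - 4*(-4) = 4 - 1*(-16) = 4 + 16 = 20)
Y = 20 (Y = 5*4 = 20)
G(r) = -38/r (G(r) = -76*1/(2*r) = -38/r)
T(n, d) = 60 + 20*n (T(n, d) = (n + 3)*20 = (3 + n)*20 = 60 + 20*n)
G(-208) + T(-199, Y) = -38/(-208) + (60 + 20*(-199)) = -38*(-1/208) + (60 - 3980) = 19/104 - 3920 = -407661/104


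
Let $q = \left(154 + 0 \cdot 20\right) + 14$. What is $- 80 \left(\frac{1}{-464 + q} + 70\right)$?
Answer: $- \frac{207190}{37} \approx -5599.7$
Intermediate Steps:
$q = 168$ ($q = \left(154 + 0\right) + 14 = 154 + 14 = 168$)
$- 80 \left(\frac{1}{-464 + q} + 70\right) = - 80 \left(\frac{1}{-464 + 168} + 70\right) = - 80 \left(\frac{1}{-296} + 70\right) = - 80 \left(- \frac{1}{296} + 70\right) = \left(-80\right) \frac{20719}{296} = - \frac{207190}{37}$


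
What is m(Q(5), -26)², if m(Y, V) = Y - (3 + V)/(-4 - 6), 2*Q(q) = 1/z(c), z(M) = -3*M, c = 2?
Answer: 20449/3600 ≈ 5.6803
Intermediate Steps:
Q(q) = -1/12 (Q(q) = 1/(2*((-3*2))) = (½)/(-6) = (½)*(-⅙) = -1/12)
m(Y, V) = 3/10 + Y + V/10 (m(Y, V) = Y - (3 + V)/(-10) = Y - (3 + V)*(-1)/10 = Y - (-3/10 - V/10) = Y + (3/10 + V/10) = 3/10 + Y + V/10)
m(Q(5), -26)² = (3/10 - 1/12 + (⅒)*(-26))² = (3/10 - 1/12 - 13/5)² = (-143/60)² = 20449/3600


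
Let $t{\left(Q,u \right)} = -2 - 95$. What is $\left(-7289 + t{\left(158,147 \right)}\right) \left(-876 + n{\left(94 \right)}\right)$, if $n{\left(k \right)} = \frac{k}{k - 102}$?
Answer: $\frac{13113843}{2} \approx 6.5569 \cdot 10^{6}$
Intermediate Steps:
$t{\left(Q,u \right)} = -97$ ($t{\left(Q,u \right)} = -2 - 95 = -97$)
$n{\left(k \right)} = \frac{k}{-102 + k}$ ($n{\left(k \right)} = \frac{k}{k - 102} = \frac{k}{-102 + k}$)
$\left(-7289 + t{\left(158,147 \right)}\right) \left(-876 + n{\left(94 \right)}\right) = \left(-7289 - 97\right) \left(-876 + \frac{94}{-102 + 94}\right) = - 7386 \left(-876 + \frac{94}{-8}\right) = - 7386 \left(-876 + 94 \left(- \frac{1}{8}\right)\right) = - 7386 \left(-876 - \frac{47}{4}\right) = \left(-7386\right) \left(- \frac{3551}{4}\right) = \frac{13113843}{2}$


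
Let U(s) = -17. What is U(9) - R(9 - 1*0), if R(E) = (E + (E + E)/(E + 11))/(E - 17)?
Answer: -1261/80 ≈ -15.762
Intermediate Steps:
R(E) = (E + 2*E/(11 + E))/(-17 + E) (R(E) = (E + (2*E)/(11 + E))/(-17 + E) = (E + 2*E/(11 + E))/(-17 + E))
U(9) - R(9 - 1*0) = -17 - (9 - 1*0)*(13 + (9 - 1*0))/(-187 + (9 - 1*0)² - 6*(9 - 1*0)) = -17 - (9 + 0)*(13 + (9 + 0))/(-187 + (9 + 0)² - 6*(9 + 0)) = -17 - 9*(13 + 9)/(-187 + 9² - 6*9) = -17 - 9*22/(-187 + 81 - 54) = -17 - 9*22/(-160) = -17 - 9*(-1)*22/160 = -17 - 1*(-99/80) = -17 + 99/80 = -1261/80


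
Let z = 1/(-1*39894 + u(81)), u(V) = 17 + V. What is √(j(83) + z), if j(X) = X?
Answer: √32862213583/19898 ≈ 9.1104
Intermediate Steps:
z = -1/39796 (z = 1/(-1*39894 + (17 + 81)) = 1/(-39894 + 98) = 1/(-39796) = -1/39796 ≈ -2.5128e-5)
√(j(83) + z) = √(83 - 1/39796) = √(3303067/39796) = √32862213583/19898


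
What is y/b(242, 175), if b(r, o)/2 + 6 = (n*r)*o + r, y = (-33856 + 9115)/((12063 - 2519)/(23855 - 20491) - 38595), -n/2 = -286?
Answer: 2311909/174717447296872 ≈ 1.3232e-8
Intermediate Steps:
n = 572 (n = -2*(-286) = 572)
y = 20807181/32456009 (y = -24741/(9544/3364 - 38595) = -24741/(9544*(1/3364) - 38595) = -24741/(2386/841 - 38595) = -24741/(-32456009/841) = -24741*(-841/32456009) = 20807181/32456009 ≈ 0.64109)
b(r, o) = -12 + 2*r + 1144*o*r (b(r, o) = -12 + 2*((572*r)*o + r) = -12 + 2*(572*o*r + r) = -12 + 2*(r + 572*o*r) = -12 + (2*r + 1144*o*r) = -12 + 2*r + 1144*o*r)
y/b(242, 175) = 20807181/(32456009*(-12 + 2*242 + 1144*175*242)) = 20807181/(32456009*(-12 + 484 + 48448400)) = (20807181/32456009)/48448872 = (20807181/32456009)*(1/48448872) = 2311909/174717447296872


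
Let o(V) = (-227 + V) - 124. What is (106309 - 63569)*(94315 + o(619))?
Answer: 4042477420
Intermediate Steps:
o(V) = -351 + V
(106309 - 63569)*(94315 + o(619)) = (106309 - 63569)*(94315 + (-351 + 619)) = 42740*(94315 + 268) = 42740*94583 = 4042477420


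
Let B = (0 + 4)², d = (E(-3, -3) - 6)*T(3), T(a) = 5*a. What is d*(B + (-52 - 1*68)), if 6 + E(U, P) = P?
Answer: 23400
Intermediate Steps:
E(U, P) = -6 + P
d = -225 (d = ((-6 - 3) - 6)*(5*3) = (-9 - 6)*15 = -15*15 = -225)
B = 16 (B = 4² = 16)
d*(B + (-52 - 1*68)) = -225*(16 + (-52 - 1*68)) = -225*(16 + (-52 - 68)) = -225*(16 - 120) = -225*(-104) = 23400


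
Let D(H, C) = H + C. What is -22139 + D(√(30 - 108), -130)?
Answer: -22269 + I*√78 ≈ -22269.0 + 8.8318*I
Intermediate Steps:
D(H, C) = C + H
-22139 + D(√(30 - 108), -130) = -22139 + (-130 + √(30 - 108)) = -22139 + (-130 + √(-78)) = -22139 + (-130 + I*√78) = -22269 + I*√78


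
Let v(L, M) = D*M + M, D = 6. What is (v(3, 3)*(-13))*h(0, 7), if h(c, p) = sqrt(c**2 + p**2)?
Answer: -1911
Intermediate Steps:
v(L, M) = 7*M (v(L, M) = 6*M + M = 7*M)
(v(3, 3)*(-13))*h(0, 7) = ((7*3)*(-13))*sqrt(0**2 + 7**2) = (21*(-13))*sqrt(0 + 49) = -273*sqrt(49) = -273*7 = -1911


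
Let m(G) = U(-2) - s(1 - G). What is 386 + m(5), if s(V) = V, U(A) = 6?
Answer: 396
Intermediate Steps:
m(G) = 5 + G (m(G) = 6 - (1 - G) = 6 + (-1 + G) = 5 + G)
386 + m(5) = 386 + (5 + 5) = 386 + 10 = 396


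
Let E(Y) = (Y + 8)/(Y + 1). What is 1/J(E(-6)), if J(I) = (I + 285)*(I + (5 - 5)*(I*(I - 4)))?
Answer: -25/2846 ≈ -0.0087843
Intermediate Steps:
E(Y) = (8 + Y)/(1 + Y)
J(I) = I*(285 + I) (J(I) = (285 + I)*(I + 0*(I*(-4 + I))) = (285 + I)*(I + 0) = (285 + I)*I = I*(285 + I))
1/J(E(-6)) = 1/(((8 - 6)/(1 - 6))*(285 + (8 - 6)/(1 - 6))) = 1/((2/(-5))*(285 + 2/(-5))) = 1/((-1/5*2)*(285 - 1/5*2)) = 1/(-2*(285 - 2/5)/5) = 1/(-2/5*1423/5) = 1/(-2846/25) = -25/2846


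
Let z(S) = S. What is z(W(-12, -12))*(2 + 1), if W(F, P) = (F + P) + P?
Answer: -108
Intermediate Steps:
W(F, P) = F + 2*P
z(W(-12, -12))*(2 + 1) = (-12 + 2*(-12))*(2 + 1) = (-12 - 24)*3 = -36*3 = -108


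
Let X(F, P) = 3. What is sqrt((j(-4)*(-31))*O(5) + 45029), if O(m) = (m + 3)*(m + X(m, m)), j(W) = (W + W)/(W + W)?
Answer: sqrt(43045) ≈ 207.47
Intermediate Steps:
j(W) = 1 (j(W) = (2*W)/((2*W)) = (2*W)*(1/(2*W)) = 1)
O(m) = (3 + m)**2 (O(m) = (m + 3)*(m + 3) = (3 + m)*(3 + m) = (3 + m)**2)
sqrt((j(-4)*(-31))*O(5) + 45029) = sqrt((1*(-31))*(9 + 5**2 + 6*5) + 45029) = sqrt(-31*(9 + 25 + 30) + 45029) = sqrt(-31*64 + 45029) = sqrt(-1984 + 45029) = sqrt(43045)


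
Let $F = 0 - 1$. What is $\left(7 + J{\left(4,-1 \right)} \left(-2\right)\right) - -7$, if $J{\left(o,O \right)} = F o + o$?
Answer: $14$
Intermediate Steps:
$F = -1$ ($F = 0 - 1 = -1$)
$J{\left(o,O \right)} = 0$ ($J{\left(o,O \right)} = - o + o = 0$)
$\left(7 + J{\left(4,-1 \right)} \left(-2\right)\right) - -7 = \left(7 + 0 \left(-2\right)\right) - -7 = \left(7 + 0\right) + 7 = 7 + 7 = 14$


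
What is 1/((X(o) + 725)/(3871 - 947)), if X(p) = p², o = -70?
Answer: 2924/5625 ≈ 0.51982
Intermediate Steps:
1/((X(o) + 725)/(3871 - 947)) = 1/(((-70)² + 725)/(3871 - 947)) = 1/((4900 + 725)/2924) = 1/(5625*(1/2924)) = 1/(5625/2924) = 2924/5625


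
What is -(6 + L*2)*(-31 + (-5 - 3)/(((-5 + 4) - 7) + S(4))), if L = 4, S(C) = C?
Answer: 406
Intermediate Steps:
-(6 + L*2)*(-31 + (-5 - 3)/(((-5 + 4) - 7) + S(4))) = -(6 + 4*2)*(-31 + (-5 - 3)/(((-5 + 4) - 7) + 4)) = -(6 + 8)*(-31 - 8/((-1 - 7) + 4)) = -14*(-31 - 8/(-8 + 4)) = -14*(-31 - 8/(-4)) = -14*(-31 - 8*(-¼)) = -14*(-31 + 2) = -14*(-29) = -1*(-406) = 406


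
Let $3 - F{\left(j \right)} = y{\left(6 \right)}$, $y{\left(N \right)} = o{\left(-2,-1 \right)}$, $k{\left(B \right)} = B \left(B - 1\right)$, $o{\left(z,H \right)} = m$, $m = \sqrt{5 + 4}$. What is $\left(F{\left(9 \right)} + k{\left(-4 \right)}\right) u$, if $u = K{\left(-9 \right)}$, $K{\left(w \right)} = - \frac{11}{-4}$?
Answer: $55$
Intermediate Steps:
$m = 3$ ($m = \sqrt{9} = 3$)
$o{\left(z,H \right)} = 3$
$k{\left(B \right)} = B \left(-1 + B\right)$
$y{\left(N \right)} = 3$
$F{\left(j \right)} = 0$ ($F{\left(j \right)} = 3 - 3 = 0$)
$K{\left(w \right)} = \frac{11}{4}$ ($K{\left(w \right)} = \left(-11\right) \left(- \frac{1}{4}\right) = \frac{11}{4}$)
$u = \frac{11}{4} \approx 2.75$
$\left(F{\left(9 \right)} + k{\left(-4 \right)}\right) u = \left(0 - 4 \left(-1 - 4\right)\right) \frac{11}{4} = \left(0 - -20\right) \frac{11}{4} = \left(0 + 20\right) \frac{11}{4} = 20 \cdot \frac{11}{4} = 55$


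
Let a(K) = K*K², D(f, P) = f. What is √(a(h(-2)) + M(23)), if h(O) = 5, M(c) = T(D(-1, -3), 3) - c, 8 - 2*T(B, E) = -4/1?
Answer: 6*√3 ≈ 10.392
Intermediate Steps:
T(B, E) = 6 (T(B, E) = 4 - (-2)/1 = 4 - (-2) = 4 - ½*(-4) = 4 + 2 = 6)
M(c) = 6 - c
a(K) = K³
√(a(h(-2)) + M(23)) = √(5³ + (6 - 1*23)) = √(125 + (6 - 23)) = √(125 - 17) = √108 = 6*√3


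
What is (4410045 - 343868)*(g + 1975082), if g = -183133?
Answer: 7286381808973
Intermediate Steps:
(4410045 - 343868)*(g + 1975082) = (4410045 - 343868)*(-183133 + 1975082) = 4066177*1791949 = 7286381808973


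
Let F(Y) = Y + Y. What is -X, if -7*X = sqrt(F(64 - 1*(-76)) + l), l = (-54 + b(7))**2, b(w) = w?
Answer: sqrt(2489)/7 ≈ 7.1271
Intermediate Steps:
l = 2209 (l = (-54 + 7)**2 = (-47)**2 = 2209)
F(Y) = 2*Y
X = -sqrt(2489)/7 (X = -sqrt(2*(64 - 1*(-76)) + 2209)/7 = -sqrt(2*(64 + 76) + 2209)/7 = -sqrt(2*140 + 2209)/7 = -sqrt(280 + 2209)/7 = -sqrt(2489)/7 ≈ -7.1271)
-X = -(-1)*sqrt(2489)/7 = sqrt(2489)/7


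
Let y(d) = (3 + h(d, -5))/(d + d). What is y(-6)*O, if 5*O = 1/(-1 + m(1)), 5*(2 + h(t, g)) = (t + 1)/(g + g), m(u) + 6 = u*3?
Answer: 11/2400 ≈ 0.0045833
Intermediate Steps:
m(u) = -6 + 3*u (m(u) = -6 + u*3 = -6 + 3*u)
h(t, g) = -2 + (1 + t)/(10*g) (h(t, g) = -2 + ((t + 1)/(g + g))/5 = -2 + ((1 + t)/((2*g)))/5 = -2 + ((1 + t)*(1/(2*g)))/5 = -2 + ((1 + t)/(2*g))/5 = -2 + (1 + t)/(10*g))
y(d) = (49/50 - d/50)/(2*d) (y(d) = (3 + (1/10)*(1 + d - 20*(-5))/(-5))/(d + d) = (3 + (1/10)*(-1/5)*(1 + d + 100))/((2*d)) = (3 + (1/10)*(-1/5)*(101 + d))*(1/(2*d)) = (3 + (-101/50 - d/50))*(1/(2*d)) = (49/50 - d/50)*(1/(2*d)) = (49/50 - d/50)/(2*d))
O = -1/20 (O = 1/(5*(-1 + (-6 + 3*1))) = 1/(5*(-1 + (-6 + 3))) = 1/(5*(-1 - 3)) = (1/5)/(-4) = (1/5)*(-1/4) = -1/20 ≈ -0.050000)
y(-6)*O = ((1/100)*(49 - 1*(-6))/(-6))*(-1/20) = ((1/100)*(-1/6)*(49 + 6))*(-1/20) = ((1/100)*(-1/6)*55)*(-1/20) = -11/120*(-1/20) = 11/2400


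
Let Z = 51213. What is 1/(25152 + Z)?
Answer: 1/76365 ≈ 1.3095e-5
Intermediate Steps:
1/(25152 + Z) = 1/(25152 + 51213) = 1/76365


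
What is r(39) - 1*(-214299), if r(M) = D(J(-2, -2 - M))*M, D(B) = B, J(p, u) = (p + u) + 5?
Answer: 212817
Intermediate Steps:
J(p, u) = 5 + p + u
r(M) = M*(1 - M) (r(M) = (5 - 2 + (-2 - M))*M = (1 - M)*M = M*(1 - M))
r(39) - 1*(-214299) = 39*(1 - 1*39) - 1*(-214299) = 39*(1 - 39) + 214299 = 39*(-38) + 214299 = -1482 + 214299 = 212817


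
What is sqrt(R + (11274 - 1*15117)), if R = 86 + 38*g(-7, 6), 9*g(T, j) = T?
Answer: I*sqrt(34079)/3 ≈ 61.535*I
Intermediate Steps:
g(T, j) = T/9
R = 508/9 (R = 86 + 38*((1/9)*(-7)) = 86 + 38*(-7/9) = 86 - 266/9 = 508/9 ≈ 56.444)
sqrt(R + (11274 - 1*15117)) = sqrt(508/9 + (11274 - 1*15117)) = sqrt(508/9 + (11274 - 15117)) = sqrt(508/9 - 3843) = sqrt(-34079/9) = I*sqrt(34079)/3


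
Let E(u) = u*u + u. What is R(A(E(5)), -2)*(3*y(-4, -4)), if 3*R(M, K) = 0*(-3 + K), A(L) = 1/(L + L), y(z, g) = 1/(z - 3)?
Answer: 0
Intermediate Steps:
y(z, g) = 1/(-3 + z)
E(u) = u + u² (E(u) = u² + u = u + u²)
A(L) = 1/(2*L)
R(M, K) = 0 (R(M, K) = (0*(-3 + K))/3 = (⅓)*0 = 0)
R(A(E(5)), -2)*(3*y(-4, -4)) = 0*(3/(-3 - 4)) = 0*(3/(-7)) = 0*(3*(-⅐)) = 0*(-3/7) = 0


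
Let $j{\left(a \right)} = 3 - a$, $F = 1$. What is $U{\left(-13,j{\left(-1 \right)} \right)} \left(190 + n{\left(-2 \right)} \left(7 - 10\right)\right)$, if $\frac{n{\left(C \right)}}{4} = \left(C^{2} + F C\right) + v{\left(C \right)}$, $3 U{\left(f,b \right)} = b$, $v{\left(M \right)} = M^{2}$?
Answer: $\frac{472}{3} \approx 157.33$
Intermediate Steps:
$U{\left(f,b \right)} = \frac{b}{3}$
$n{\left(C \right)} = 4 C + 8 C^{2}$ ($n{\left(C \right)} = 4 \left(\left(C^{2} + 1 C\right) + C^{2}\right) = 4 \left(\left(C^{2} + C\right) + C^{2}\right) = 4 \left(\left(C + C^{2}\right) + C^{2}\right) = 4 \left(C + 2 C^{2}\right) = 4 C + 8 C^{2}$)
$U{\left(-13,j{\left(-1 \right)} \right)} \left(190 + n{\left(-2 \right)} \left(7 - 10\right)\right) = \frac{3 - -1}{3} \left(190 + 4 \left(-2\right) \left(1 + 2 \left(-2\right)\right) \left(7 - 10\right)\right) = \frac{3 + 1}{3} \left(190 + 4 \left(-2\right) \left(1 - 4\right) \left(-3\right)\right) = \frac{1}{3} \cdot 4 \left(190 + 4 \left(-2\right) \left(-3\right) \left(-3\right)\right) = \frac{4 \left(190 + 24 \left(-3\right)\right)}{3} = \frac{4 \left(190 - 72\right)}{3} = \frac{4}{3} \cdot 118 = \frac{472}{3}$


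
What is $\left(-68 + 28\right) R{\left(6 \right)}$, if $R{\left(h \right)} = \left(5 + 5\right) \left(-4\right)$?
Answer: $1600$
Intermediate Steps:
$R{\left(h \right)} = -40$ ($R{\left(h \right)} = 10 \left(-4\right) = -40$)
$\left(-68 + 28\right) R{\left(6 \right)} = \left(-68 + 28\right) \left(-40\right) = \left(-40\right) \left(-40\right) = 1600$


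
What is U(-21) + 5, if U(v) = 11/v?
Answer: 94/21 ≈ 4.4762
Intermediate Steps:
U(-21) + 5 = 11/(-21) + 5 = 11*(-1/21) + 5 = -11/21 + 5 = 94/21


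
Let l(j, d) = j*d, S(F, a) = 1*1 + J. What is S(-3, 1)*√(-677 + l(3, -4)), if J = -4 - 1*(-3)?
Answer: 0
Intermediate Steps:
J = -1 (J = -4 + 3 = -1)
S(F, a) = 0 (S(F, a) = 1*1 - 1 = 1 - 1 = 0)
l(j, d) = d*j
S(-3, 1)*√(-677 + l(3, -4)) = 0*√(-677 - 4*3) = 0*√(-677 - 12) = 0*√(-689) = 0*(I*√689) = 0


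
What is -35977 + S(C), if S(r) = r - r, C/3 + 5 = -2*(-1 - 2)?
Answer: -35977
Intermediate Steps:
C = 3 (C = -15 + 3*(-2*(-1 - 2)) = -15 + 3*(-2*(-3)) = -15 + 3*6 = -15 + 18 = 3)
S(r) = 0
-35977 + S(C) = -35977 + 0 = -35977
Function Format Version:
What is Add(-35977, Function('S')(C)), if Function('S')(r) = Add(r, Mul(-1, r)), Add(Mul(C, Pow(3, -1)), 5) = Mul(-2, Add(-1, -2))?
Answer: -35977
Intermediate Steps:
C = 3 (C = Add(-15, Mul(3, Mul(-2, Add(-1, -2)))) = Add(-15, Mul(3, Mul(-2, -3))) = Add(-15, Mul(3, 6)) = Add(-15, 18) = 3)
Function('S')(r) = 0
Add(-35977, Function('S')(C)) = Add(-35977, 0) = -35977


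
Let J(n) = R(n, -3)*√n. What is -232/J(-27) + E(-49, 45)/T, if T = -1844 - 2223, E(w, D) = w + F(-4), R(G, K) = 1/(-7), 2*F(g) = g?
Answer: 51/4067 - 1624*I*√3/9 ≈ 0.01254 - 312.54*I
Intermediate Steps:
F(g) = g/2
R(G, K) = -⅐
E(w, D) = -2 + w (E(w, D) = w + (½)*(-4) = w - 2 = -2 + w)
T = -4067
J(n) = -√n/7
-232/J(-27) + E(-49, 45)/T = -232*7*I*√3/9 + (-2 - 49)/(-4067) = -232*7*I*√3/9 - 51*(-1/4067) = -232*7*I*√3/9 + 51/4067 = -1624*I*√3/9 + 51/4067 = 51/4067 - 1624*I*√3/9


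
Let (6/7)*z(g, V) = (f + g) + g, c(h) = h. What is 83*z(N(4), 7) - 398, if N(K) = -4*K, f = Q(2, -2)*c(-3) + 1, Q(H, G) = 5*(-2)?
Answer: -2969/6 ≈ -494.83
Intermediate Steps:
Q(H, G) = -10
f = 31 (f = -10*(-3) + 1 = 30 + 1 = 31)
z(g, V) = 217/6 + 7*g/3 (z(g, V) = 7*((31 + g) + g)/6 = 7*(31 + 2*g)/6 = 217/6 + 7*g/3)
83*z(N(4), 7) - 398 = 83*(217/6 + 7*(-4*4)/3) - 398 = 83*(217/6 + (7/3)*(-16)) - 398 = 83*(217/6 - 112/3) - 398 = 83*(-7/6) - 398 = -581/6 - 398 = -2969/6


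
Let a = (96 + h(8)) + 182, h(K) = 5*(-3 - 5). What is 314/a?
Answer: 157/119 ≈ 1.3193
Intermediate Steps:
h(K) = -40 (h(K) = 5*(-8) = -40)
a = 238 (a = (96 - 40) + 182 = 56 + 182 = 238)
314/a = 314/238 = 314*(1/238) = 157/119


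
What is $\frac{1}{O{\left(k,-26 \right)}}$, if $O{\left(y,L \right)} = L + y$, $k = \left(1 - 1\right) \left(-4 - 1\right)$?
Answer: $- \frac{1}{26} \approx -0.038462$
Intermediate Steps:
$k = 0$ ($k = 0 \left(-4 - 1\right) = 0 \left(-5\right) = 0$)
$\frac{1}{O{\left(k,-26 \right)}} = \frac{1}{-26 + 0} = \frac{1}{-26} = - \frac{1}{26}$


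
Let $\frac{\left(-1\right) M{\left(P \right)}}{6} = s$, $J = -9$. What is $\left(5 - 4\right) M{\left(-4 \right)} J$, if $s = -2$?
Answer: $-108$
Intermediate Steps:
$M{\left(P \right)} = 12$ ($M{\left(P \right)} = \left(-6\right) \left(-2\right) = 12$)
$\left(5 - 4\right) M{\left(-4 \right)} J = \left(5 - 4\right) 12 \left(-9\right) = 1 \cdot 12 \left(-9\right) = 12 \left(-9\right) = -108$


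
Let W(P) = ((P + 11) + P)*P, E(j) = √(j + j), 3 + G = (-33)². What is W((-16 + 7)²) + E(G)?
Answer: 14013 + 2*√543 ≈ 14060.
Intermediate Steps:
G = 1086 (G = -3 + (-33)² = -3 + 1089 = 1086)
E(j) = √2*√j (E(j) = √(2*j) = √2*√j)
W(P) = P*(11 + 2*P) (W(P) = ((11 + P) + P)*P = (11 + 2*P)*P = P*(11 + 2*P))
W((-16 + 7)²) + E(G) = (-16 + 7)²*(11 + 2*(-16 + 7)²) + √2*√1086 = (-9)²*(11 + 2*(-9)²) + 2*√543 = 81*(11 + 2*81) + 2*√543 = 81*(11 + 162) + 2*√543 = 81*173 + 2*√543 = 14013 + 2*√543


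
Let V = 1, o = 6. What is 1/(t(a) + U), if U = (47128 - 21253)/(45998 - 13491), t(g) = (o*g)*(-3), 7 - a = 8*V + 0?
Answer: 32507/611001 ≈ 0.053203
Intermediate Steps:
a = -1 (a = 7 - (8*1 + 0) = 7 - (8 + 0) = 7 - 1*8 = 7 - 8 = -1)
t(g) = -18*g (t(g) = (6*g)*(-3) = -18*g)
U = 25875/32507 ≈ 0.79598
1/(t(a) + U) = 1/(-18*(-1) + 25875/32507) = 1/(18 + 25875/32507) = 1/(611001/32507) = 32507/611001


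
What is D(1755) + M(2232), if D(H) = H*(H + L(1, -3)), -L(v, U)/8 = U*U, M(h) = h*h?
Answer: 7935489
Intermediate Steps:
M(h) = h²
L(v, U) = -8*U² (L(v, U) = -8*U*U = -8*U²)
D(H) = H*(-72 + H) (D(H) = H*(H - 8*(-3)²) = H*(H - 8*9) = H*(H - 72) = H*(-72 + H))
D(1755) + M(2232) = 1755*(-72 + 1755) + 2232² = 1755*1683 + 4981824 = 2953665 + 4981824 = 7935489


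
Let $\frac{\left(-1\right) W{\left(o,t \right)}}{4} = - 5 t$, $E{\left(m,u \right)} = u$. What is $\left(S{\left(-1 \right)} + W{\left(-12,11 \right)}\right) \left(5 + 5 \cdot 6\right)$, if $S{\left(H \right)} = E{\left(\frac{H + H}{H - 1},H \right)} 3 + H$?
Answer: $7560$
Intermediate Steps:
$S{\left(H \right)} = 4 H$ ($S{\left(H \right)} = H 3 + H = 3 H + H = 4 H$)
$W{\left(o,t \right)} = 20 t$ ($W{\left(o,t \right)} = - 4 \left(- 5 t\right) = 20 t$)
$\left(S{\left(-1 \right)} + W{\left(-12,11 \right)}\right) \left(5 + 5 \cdot 6\right) = \left(4 \left(-1\right) + 20 \cdot 11\right) \left(5 + 5 \cdot 6\right) = \left(-4 + 220\right) \left(5 + 30\right) = 216 \cdot 35 = 7560$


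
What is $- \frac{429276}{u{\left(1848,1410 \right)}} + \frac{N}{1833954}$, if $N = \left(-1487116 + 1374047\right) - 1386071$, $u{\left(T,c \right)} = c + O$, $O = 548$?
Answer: $- \frac{197551938356}{897720483} \approx -220.06$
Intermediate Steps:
$u{\left(T,c \right)} = 548 + c$ ($u{\left(T,c \right)} = c + 548 = 548 + c$)
$N = -1499140$ ($N = -113069 - 1386071 = -1499140$)
$- \frac{429276}{u{\left(1848,1410 \right)}} + \frac{N}{1833954} = - \frac{429276}{548 + 1410} - \frac{1499140}{1833954} = - \frac{429276}{1958} - \frac{749570}{916977} = \left(-429276\right) \frac{1}{1958} - \frac{749570}{916977} = - \frac{214638}{979} - \frac{749570}{916977} = - \frac{197551938356}{897720483}$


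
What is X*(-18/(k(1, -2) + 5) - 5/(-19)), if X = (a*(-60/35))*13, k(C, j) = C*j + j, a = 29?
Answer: 1524588/133 ≈ 11463.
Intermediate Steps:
k(C, j) = j + C*j
X = -4524/7 (X = (29*(-60/35))*13 = (29*(-60*1/35))*13 = (29*(-12/7))*13 = -348/7*13 = -4524/7 ≈ -646.29)
X*(-18/(k(1, -2) + 5) - 5/(-19)) = -4524*(-18/(-2*(1 + 1) + 5) - 5/(-19))/7 = -4524*(-18/(-2*2 + 5) - 5*(-1/19))/7 = -4524*(-18/(-4 + 5) + 5/19)/7 = -4524*(-18/1 + 5/19)/7 = -4524*(-18*1 + 5/19)/7 = -4524*(-18 + 5/19)/7 = -4524/7*(-337/19) = 1524588/133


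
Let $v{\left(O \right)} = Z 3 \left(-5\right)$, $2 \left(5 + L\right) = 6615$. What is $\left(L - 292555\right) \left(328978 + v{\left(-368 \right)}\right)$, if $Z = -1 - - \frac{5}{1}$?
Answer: $-95140353795$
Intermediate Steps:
$L = \frac{6605}{2}$ ($L = -5 + \frac{1}{2} \cdot 6615 = -5 + \frac{6615}{2} = \frac{6605}{2} \approx 3302.5$)
$Z = 4$ ($Z = -1 - \left(-5\right) 1 = -1 - -5 = -1 + 5 = 4$)
$v{\left(O \right)} = -60$ ($v{\left(O \right)} = 4 \cdot 3 \left(-5\right) = 12 \left(-5\right) = -60$)
$\left(L - 292555\right) \left(328978 + v{\left(-368 \right)}\right) = \left(\frac{6605}{2} - 292555\right) \left(328978 - 60\right) = \left(- \frac{578505}{2}\right) 328918 = -95140353795$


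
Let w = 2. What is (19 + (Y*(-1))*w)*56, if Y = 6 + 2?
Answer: 168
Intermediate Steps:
Y = 8
(19 + (Y*(-1))*w)*56 = (19 + (8*(-1))*2)*56 = (19 - 8*2)*56 = (19 - 16)*56 = 3*56 = 168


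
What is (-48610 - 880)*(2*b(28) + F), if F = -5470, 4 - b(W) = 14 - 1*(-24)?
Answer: 274075620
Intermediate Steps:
b(W) = -34 (b(W) = 4 - (14 - 1*(-24)) = 4 - (14 + 24) = 4 - 1*38 = 4 - 38 = -34)
(-48610 - 880)*(2*b(28) + F) = (-48610 - 880)*(2*(-34) - 5470) = -49490*(-68 - 5470) = -49490*(-5538) = 274075620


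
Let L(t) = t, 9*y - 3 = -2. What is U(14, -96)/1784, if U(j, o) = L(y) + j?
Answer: 127/16056 ≈ 0.0079098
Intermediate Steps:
y = 1/9 (y = 1/3 + (1/9)*(-2) = 1/3 - 2/9 = 1/9 ≈ 0.11111)
U(j, o) = 1/9 + j
U(14, -96)/1784 = (1/9 + 14)/1784 = (127/9)*(1/1784) = 127/16056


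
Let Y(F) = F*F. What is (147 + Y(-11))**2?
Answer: 71824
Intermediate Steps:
Y(F) = F**2
(147 + Y(-11))**2 = (147 + (-11)**2)**2 = (147 + 121)**2 = 268**2 = 71824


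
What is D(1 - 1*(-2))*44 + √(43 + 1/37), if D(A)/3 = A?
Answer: 396 + 2*√14726/37 ≈ 402.56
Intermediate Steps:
D(A) = 3*A
D(1 - 1*(-2))*44 + √(43 + 1/37) = (3*(1 - 1*(-2)))*44 + √(43 + 1/37) = (3*(1 + 2))*44 + √(43 + 1/37) = (3*3)*44 + √(1592/37) = 9*44 + 2*√14726/37 = 396 + 2*√14726/37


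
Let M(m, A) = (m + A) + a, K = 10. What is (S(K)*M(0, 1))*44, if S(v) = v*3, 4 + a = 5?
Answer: 2640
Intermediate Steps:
a = 1 (a = -4 + 5 = 1)
S(v) = 3*v
M(m, A) = 1 + A + m (M(m, A) = (m + A) + 1 = (A + m) + 1 = 1 + A + m)
(S(K)*M(0, 1))*44 = ((3*10)*(1 + 1 + 0))*44 = (30*2)*44 = 60*44 = 2640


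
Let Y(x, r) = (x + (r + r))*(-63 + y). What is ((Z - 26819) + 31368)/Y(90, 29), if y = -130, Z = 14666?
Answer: -19215/28564 ≈ -0.67270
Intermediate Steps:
Y(x, r) = -386*r - 193*x (Y(x, r) = (x + (r + r))*(-63 - 130) = (x + 2*r)*(-193) = -386*r - 193*x)
((Z - 26819) + 31368)/Y(90, 29) = ((14666 - 26819) + 31368)/(-386*29 - 193*90) = (-12153 + 31368)/(-11194 - 17370) = 19215/(-28564) = 19215*(-1/28564) = -19215/28564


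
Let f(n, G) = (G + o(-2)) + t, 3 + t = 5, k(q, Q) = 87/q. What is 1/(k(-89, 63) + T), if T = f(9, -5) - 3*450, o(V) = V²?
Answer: -89/120148 ≈ -0.00074075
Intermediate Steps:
t = 2 (t = -3 + 5 = 2)
f(n, G) = 6 + G (f(n, G) = (G + (-2)²) + 2 = (G + 4) + 2 = (4 + G) + 2 = 6 + G)
T = -1349 (T = (6 - 5) - 3*450 = 1 - 1*1350 = 1 - 1350 = -1349)
1/(k(-89, 63) + T) = 1/(87/(-89) - 1349) = 1/(87*(-1/89) - 1349) = 1/(-87/89 - 1349) = 1/(-120148/89) = -89/120148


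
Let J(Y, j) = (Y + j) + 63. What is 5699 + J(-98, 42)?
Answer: 5706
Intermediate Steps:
J(Y, j) = 63 + Y + j
5699 + J(-98, 42) = 5699 + (63 - 98 + 42) = 5699 + 7 = 5706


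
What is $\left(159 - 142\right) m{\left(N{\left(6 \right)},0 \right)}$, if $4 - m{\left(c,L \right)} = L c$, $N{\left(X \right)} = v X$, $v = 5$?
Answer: $68$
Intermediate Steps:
$N{\left(X \right)} = 5 X$
$m{\left(c,L \right)} = 4 - L c$
$\left(159 - 142\right) m{\left(N{\left(6 \right)},0 \right)} = \left(159 - 142\right) \left(4 - 0 \cdot 5 \cdot 6\right) = 17 \left(4 - 0 \cdot 30\right) = 17 \left(4 + 0\right) = 17 \cdot 4 = 68$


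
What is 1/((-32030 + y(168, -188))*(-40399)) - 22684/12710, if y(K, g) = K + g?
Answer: -2937096984509/1645675484450 ≈ -1.7847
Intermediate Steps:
1/((-32030 + y(168, -188))*(-40399)) - 22684/12710 = 1/((-32030 + (168 - 188))*(-40399)) - 22684/12710 = -1/40399/(-32030 - 20) - 22684*1/12710 = -1/40399/(-32050) - 11342/6355 = -1/32050*(-1/40399) - 11342/6355 = 1/1294787950 - 11342/6355 = -2937096984509/1645675484450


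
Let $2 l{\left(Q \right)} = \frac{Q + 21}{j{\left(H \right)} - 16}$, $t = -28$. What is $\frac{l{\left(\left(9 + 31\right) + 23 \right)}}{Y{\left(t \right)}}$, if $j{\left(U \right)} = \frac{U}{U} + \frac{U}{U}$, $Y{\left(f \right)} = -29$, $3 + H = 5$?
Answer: $\frac{3}{29} \approx 0.10345$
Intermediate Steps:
$H = 2$ ($H = -3 + 5 = 2$)
$j{\left(U \right)} = 2$ ($j{\left(U \right)} = 1 + 1 = 2$)
$l{\left(Q \right)} = - \frac{3}{4} - \frac{Q}{28}$ ($l{\left(Q \right)} = \frac{\left(Q + 21\right) \frac{1}{2 - 16}}{2} = \frac{\left(21 + Q\right) \frac{1}{-14}}{2} = \frac{\left(21 + Q\right) \left(- \frac{1}{14}\right)}{2} = \frac{- \frac{3}{2} - \frac{Q}{14}}{2} = - \frac{3}{4} - \frac{Q}{28}$)
$\frac{l{\left(\left(9 + 31\right) + 23 \right)}}{Y{\left(t \right)}} = \frac{- \frac{3}{4} - \frac{\left(9 + 31\right) + 23}{28}}{-29} = \left(- \frac{3}{4} - \frac{40 + 23}{28}\right) \left(- \frac{1}{29}\right) = \left(- \frac{3}{4} - \frac{9}{4}\right) \left(- \frac{1}{29}\right) = \left(-3\right) \left(- \frac{1}{29}\right) = \frac{3}{29}$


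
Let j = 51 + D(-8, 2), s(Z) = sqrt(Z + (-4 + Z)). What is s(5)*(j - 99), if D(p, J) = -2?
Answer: -50*sqrt(6) ≈ -122.47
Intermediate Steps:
s(Z) = sqrt(-4 + 2*Z)
j = 49 (j = 51 - 2 = 49)
s(5)*(j - 99) = sqrt(-4 + 2*5)*(49 - 99) = sqrt(-4 + 10)*(-50) = sqrt(6)*(-50) = -50*sqrt(6)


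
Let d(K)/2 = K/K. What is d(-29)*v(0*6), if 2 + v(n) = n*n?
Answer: -4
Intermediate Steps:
d(K) = 2 (d(K) = 2*(K/K) = 2*1 = 2)
v(n) = -2 + n² (v(n) = -2 + n*n = -2 + n²)
d(-29)*v(0*6) = 2*(-2 + (0*6)²) = 2*(-2 + 0²) = 2*(-2 + 0) = 2*(-2) = -4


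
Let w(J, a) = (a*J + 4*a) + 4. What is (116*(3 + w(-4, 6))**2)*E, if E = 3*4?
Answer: 68208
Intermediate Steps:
w(J, a) = 4 + 4*a + J*a (w(J, a) = (J*a + 4*a) + 4 = (4*a + J*a) + 4 = 4 + 4*a + J*a)
E = 12
(116*(3 + w(-4, 6))**2)*E = (116*(3 + (4 + 4*6 - 4*6))**2)*12 = (116*(3 + (4 + 24 - 24))**2)*12 = (116*(3 + 4)**2)*12 = (116*7**2)*12 = (116*49)*12 = 5684*12 = 68208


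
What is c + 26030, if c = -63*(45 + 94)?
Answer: 17273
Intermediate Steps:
c = -8757 (c = -63*139 = -8757)
c + 26030 = -8757 + 26030 = 17273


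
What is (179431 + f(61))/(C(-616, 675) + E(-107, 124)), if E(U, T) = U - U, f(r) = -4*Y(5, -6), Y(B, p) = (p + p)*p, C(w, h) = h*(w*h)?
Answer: -179143/280665000 ≈ -0.00063828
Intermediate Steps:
C(w, h) = w*h² (C(w, h) = h*(h*w) = w*h²)
Y(B, p) = 2*p² (Y(B, p) = (2*p)*p = 2*p²)
f(r) = -288 (f(r) = -8*(-6)² = -8*36 = -4*72 = -288)
E(U, T) = 0
(179431 + f(61))/(C(-616, 675) + E(-107, 124)) = (179431 - 288)/(-616*675² + 0) = 179143/(-616*455625 + 0) = 179143/(-280665000 + 0) = 179143/(-280665000) = 179143*(-1/280665000) = -179143/280665000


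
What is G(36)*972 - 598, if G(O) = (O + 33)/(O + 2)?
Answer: 22172/19 ≈ 1166.9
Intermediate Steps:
G(O) = (33 + O)/(2 + O)
G(36)*972 - 598 = ((33 + 36)/(2 + 36))*972 - 598 = (69/38)*972 - 598 = 33534/19 - 598 = 22172/19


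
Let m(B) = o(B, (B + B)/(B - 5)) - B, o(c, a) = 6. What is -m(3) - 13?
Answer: -16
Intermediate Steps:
m(B) = 6 - B
-m(3) - 13 = -(6 - 1*3) - 13 = -(6 - 3) - 13 = -1*3 - 13 = -3 - 13 = -16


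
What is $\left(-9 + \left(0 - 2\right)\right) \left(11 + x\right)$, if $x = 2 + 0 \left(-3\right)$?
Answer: $-143$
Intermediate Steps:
$x = 2$ ($x = 2 + 0 = 2$)
$\left(-9 + \left(0 - 2\right)\right) \left(11 + x\right) = \left(-9 + \left(0 - 2\right)\right) \left(11 + 2\right) = \left(-9 - 2\right) 13 = \left(-11\right) 13 = -143$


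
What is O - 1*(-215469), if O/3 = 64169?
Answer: 407976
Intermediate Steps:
O = 192507 (O = 3*64169 = 192507)
O - 1*(-215469) = 192507 - 1*(-215469) = 192507 + 215469 = 407976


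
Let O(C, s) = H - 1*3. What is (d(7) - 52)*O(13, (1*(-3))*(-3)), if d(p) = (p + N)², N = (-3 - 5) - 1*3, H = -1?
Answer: 144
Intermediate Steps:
O(C, s) = -4 (O(C, s) = -1 - 1*3 = -1 - 3 = -4)
N = -11 (N = -8 - 3 = -11)
d(p) = (-11 + p)² (d(p) = (p - 11)² = (-11 + p)²)
(d(7) - 52)*O(13, (1*(-3))*(-3)) = ((-11 + 7)² - 52)*(-4) = ((-4)² - 52)*(-4) = (16 - 52)*(-4) = -36*(-4) = 144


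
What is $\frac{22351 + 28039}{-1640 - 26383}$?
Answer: $- \frac{50390}{28023} \approx -1.7982$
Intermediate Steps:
$\frac{22351 + 28039}{-1640 - 26383} = \frac{50390}{-28023} = 50390 \left(- \frac{1}{28023}\right) = - \frac{50390}{28023}$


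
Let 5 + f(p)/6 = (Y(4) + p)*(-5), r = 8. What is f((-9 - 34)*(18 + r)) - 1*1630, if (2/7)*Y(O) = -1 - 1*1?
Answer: 32090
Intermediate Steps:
Y(O) = -7 (Y(O) = 7*(-1 - 1*1)/2 = 7*(-1 - 1)/2 = (7/2)*(-2) = -7)
f(p) = 180 - 30*p (f(p) = -30 + 6*((-7 + p)*(-5)) = -30 + 6*(35 - 5*p) = -30 + (210 - 30*p) = 180 - 30*p)
f((-9 - 34)*(18 + r)) - 1*1630 = (180 - 30*(-9 - 34)*(18 + 8)) - 1*1630 = (180 - (-1290)*26) - 1630 = (180 - 30*(-1118)) - 1630 = (180 + 33540) - 1630 = 33720 - 1630 = 32090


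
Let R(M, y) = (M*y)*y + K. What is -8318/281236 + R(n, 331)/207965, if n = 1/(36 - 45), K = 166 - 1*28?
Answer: -23015939057/263192601330 ≈ -0.087449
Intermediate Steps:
K = 138 (K = 166 - 28 = 138)
n = -1/9 (n = 1/(-9) = -1/9 ≈ -0.11111)
R(M, y) = 138 + M*y**2 (R(M, y) = (M*y)*y + 138 = M*y**2 + 138 = 138 + M*y**2)
-8318/281236 + R(n, 331)/207965 = -8318/281236 + (138 - 1/9*331**2)/207965 = -8318*1/281236 + (138 - 1/9*109561)*(1/207965) = -4159/140618 + (138 - 109561/9)*(1/207965) = -4159/140618 - 108319/9*1/207965 = -4159/140618 - 108319/1871685 = -23015939057/263192601330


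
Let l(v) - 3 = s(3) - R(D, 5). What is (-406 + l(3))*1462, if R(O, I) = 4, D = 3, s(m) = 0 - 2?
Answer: -597958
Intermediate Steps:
s(m) = -2
l(v) = -3 (l(v) = 3 + (-2 - 1*4) = 3 + (-2 - 4) = 3 - 6 = -3)
(-406 + l(3))*1462 = (-406 - 3)*1462 = -409*1462 = -597958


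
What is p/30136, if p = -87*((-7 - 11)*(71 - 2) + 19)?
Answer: 106401/30136 ≈ 3.5307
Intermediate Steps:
p = 106401 (p = -87*(-18*69 + 19) = -87*(-1242 + 19) = -87*(-1223) = 106401)
p/30136 = 106401/30136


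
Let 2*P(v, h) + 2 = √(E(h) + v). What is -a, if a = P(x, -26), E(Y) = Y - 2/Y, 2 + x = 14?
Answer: 1 - I*√2353/26 ≈ 1.0 - 1.8657*I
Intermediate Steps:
x = 12 (x = -2 + 14 = 12)
E(Y) = Y - 2/Y
P(v, h) = -1 + √(h + v - 2/h)/2 (P(v, h) = -1 + √((h - 2/h) + v)/2 = -1 + √(h + v - 2/h)/2)
a = -1 + I*√2353/26 (a = -1 + √(-26 + 12 - 2/(-26))/2 = -1 + √(-26 + 12 - 2*(-1/26))/2 = -1 + √(-26 + 12 + 1/13)/2 = -1 + √(-181/13)/2 = -1 + (I*√2353/13)/2 = -1 + I*√2353/26 ≈ -1.0 + 1.8657*I)
-a = -(-1 + I*√2353/26) = 1 - I*√2353/26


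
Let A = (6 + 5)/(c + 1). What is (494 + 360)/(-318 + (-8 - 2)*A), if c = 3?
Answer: -1708/691 ≈ -2.4718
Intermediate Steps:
A = 11/4 (A = (6 + 5)/(3 + 1) = 11/4 ≈ 2.7500)
(494 + 360)/(-318 + (-8 - 2)*A) = (494 + 360)/(-318 + (-8 - 2)*(11/4)) = 854/(-318 - 10*11/4) = 854/(-318 - 55/2) = 854/(-691/2) = 854*(-2/691) = -1708/691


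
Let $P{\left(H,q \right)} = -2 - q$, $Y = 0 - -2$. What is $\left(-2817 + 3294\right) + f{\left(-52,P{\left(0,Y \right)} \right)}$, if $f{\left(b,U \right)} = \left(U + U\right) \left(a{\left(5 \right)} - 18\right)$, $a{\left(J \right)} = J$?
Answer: $581$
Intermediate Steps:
$Y = 2$ ($Y = 0 + 2 = 2$)
$f{\left(b,U \right)} = - 26 U$ ($f{\left(b,U \right)} = \left(U + U\right) \left(5 - 18\right) = 2 U \left(-13\right) = - 26 U$)
$\left(-2817 + 3294\right) + f{\left(-52,P{\left(0,Y \right)} \right)} = \left(-2817 + 3294\right) - 26 \left(-2 - 2\right) = 477 - 26 \left(-2 - 2\right) = 477 - -104 = 477 + 104 = 581$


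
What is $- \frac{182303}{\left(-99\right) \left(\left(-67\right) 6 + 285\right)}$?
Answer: $- \frac{16573}{1053} \approx -15.739$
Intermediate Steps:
$- \frac{182303}{\left(-99\right) \left(\left(-67\right) 6 + 285\right)} = - \frac{182303}{\left(-99\right) \left(-402 + 285\right)} = - \frac{182303}{\left(-99\right) \left(-117\right)} = - \frac{182303}{11583} = \left(-182303\right) \frac{1}{11583} = - \frac{16573}{1053}$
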